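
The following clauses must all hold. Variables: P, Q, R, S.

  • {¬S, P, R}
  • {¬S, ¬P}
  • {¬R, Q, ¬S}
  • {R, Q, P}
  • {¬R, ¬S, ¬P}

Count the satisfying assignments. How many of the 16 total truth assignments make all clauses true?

8

Split on P, then R.
  P=T, R=T: remaining (Q,S) ∈ {(F,F); (T,F)} — 2.
  P=T, R=F: remaining (Q,S) ∈ {(F,F); (T,F)} — 2.
  P=F, R=T: remaining (Q,S) ∈ {(F,F); (T,F); (T,T)} — 3.
  P=F, R=F: remaining (Q,S) ∈ {(T,F)} — 1.
Total: 2 + 2 + 3 + 1 = 8.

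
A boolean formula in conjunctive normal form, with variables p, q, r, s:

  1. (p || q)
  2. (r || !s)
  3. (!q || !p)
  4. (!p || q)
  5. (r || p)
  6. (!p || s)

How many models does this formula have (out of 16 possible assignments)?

The models are:
  p=0 q=1 r=1 s=0
  p=0 q=1 r=1 s=1
That's 2 in total.

2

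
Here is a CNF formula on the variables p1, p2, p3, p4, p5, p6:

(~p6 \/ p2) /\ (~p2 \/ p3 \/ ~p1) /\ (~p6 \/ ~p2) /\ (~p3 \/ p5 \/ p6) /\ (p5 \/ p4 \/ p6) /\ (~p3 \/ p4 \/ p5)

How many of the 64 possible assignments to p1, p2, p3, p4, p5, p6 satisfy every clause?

Case analysis on p6 and p2:
  p6=1, p2=1: a clause becomes empty — 0.
  p6=1, p2=0: a clause becomes empty — 0.
  p6=0, p2=1: 7 of the 16 assignments to (p1,p3,p4,p5) work.
  p6=0, p2=0: p1 free; 5 ways for (p3,p4,p5) × 2^1 = 10.
Total: 0 + 0 + 7 + 10 = 17.

17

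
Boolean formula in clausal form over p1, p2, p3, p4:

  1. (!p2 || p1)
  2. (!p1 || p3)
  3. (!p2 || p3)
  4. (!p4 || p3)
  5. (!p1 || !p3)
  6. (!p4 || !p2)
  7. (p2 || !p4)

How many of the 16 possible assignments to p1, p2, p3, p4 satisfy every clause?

Satisfying assignments:
  p1=0 p2=0 p3=0 p4=0
  p1=0 p2=0 p3=1 p4=0
That's 2 in total.

2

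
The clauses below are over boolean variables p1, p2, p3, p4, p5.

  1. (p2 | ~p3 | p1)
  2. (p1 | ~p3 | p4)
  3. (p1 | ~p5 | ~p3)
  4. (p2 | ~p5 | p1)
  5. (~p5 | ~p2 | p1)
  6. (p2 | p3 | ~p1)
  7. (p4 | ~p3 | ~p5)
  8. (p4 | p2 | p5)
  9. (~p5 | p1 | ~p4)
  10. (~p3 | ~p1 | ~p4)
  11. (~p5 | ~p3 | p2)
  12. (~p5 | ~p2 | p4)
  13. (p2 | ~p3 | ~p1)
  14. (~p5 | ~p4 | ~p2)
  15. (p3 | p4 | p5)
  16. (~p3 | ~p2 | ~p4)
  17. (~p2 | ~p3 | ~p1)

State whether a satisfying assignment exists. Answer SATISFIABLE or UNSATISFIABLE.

SATISFIABLE

Branch on p1: take p1 = False.
Branch on p2: take p2 = True.
  then p5 is forced to False.
Branch on p3: take p3 = False.
  then p4 is forced to True.
Every clause has at least one true literal under this assignment.
So p1=False, p2=True, p3=False, p4=True, p5=False is a satisfying assignment.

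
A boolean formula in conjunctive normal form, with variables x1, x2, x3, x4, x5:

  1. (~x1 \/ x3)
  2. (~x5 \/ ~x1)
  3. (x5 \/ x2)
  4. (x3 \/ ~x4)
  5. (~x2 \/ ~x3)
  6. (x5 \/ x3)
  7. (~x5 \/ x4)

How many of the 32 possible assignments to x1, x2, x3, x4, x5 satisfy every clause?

1

Satisfying assignments:
  x1=0 x2=0 x3=1 x4=1 x5=1
Count: 1.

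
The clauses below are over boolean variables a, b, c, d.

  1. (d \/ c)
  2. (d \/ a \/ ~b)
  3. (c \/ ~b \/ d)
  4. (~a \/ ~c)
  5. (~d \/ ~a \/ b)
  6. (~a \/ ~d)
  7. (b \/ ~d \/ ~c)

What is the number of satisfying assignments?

The models are:
  a=F b=F c=F d=T
  a=F b=F c=T d=F
  a=F b=T c=F d=T
  a=F b=T c=T d=T
That's 4 in total.

4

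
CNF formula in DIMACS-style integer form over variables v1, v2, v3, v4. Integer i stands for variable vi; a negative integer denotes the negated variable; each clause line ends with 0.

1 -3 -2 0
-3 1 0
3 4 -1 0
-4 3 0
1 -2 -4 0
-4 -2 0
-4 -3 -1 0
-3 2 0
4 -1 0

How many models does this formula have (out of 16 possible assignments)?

2

Satisfying assignments:
  v1=0 v2=0 v3=0 v4=0
  v1=0 v2=1 v3=0 v4=0
That's 2 in total.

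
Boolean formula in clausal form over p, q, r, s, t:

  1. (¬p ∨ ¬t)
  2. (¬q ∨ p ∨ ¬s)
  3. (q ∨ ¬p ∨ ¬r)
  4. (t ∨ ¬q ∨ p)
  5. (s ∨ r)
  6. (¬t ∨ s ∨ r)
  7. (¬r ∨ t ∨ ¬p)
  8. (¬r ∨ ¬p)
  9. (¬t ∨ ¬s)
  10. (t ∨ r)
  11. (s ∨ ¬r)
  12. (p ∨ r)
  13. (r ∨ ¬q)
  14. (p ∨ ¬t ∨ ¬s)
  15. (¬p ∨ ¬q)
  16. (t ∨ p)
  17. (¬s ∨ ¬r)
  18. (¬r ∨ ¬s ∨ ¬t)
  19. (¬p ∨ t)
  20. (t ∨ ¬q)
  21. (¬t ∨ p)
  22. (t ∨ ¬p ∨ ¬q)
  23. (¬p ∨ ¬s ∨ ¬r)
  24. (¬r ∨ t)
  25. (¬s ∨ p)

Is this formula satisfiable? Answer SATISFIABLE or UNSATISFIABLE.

UNSATISFIABLE

p = True:
  propagation gives t=False; an empty clause results — contradiction.
p = False:
  propagation gives r=True, s=True; an empty clause results — contradiction.
Every branch closes, so no satisfying assignment exists.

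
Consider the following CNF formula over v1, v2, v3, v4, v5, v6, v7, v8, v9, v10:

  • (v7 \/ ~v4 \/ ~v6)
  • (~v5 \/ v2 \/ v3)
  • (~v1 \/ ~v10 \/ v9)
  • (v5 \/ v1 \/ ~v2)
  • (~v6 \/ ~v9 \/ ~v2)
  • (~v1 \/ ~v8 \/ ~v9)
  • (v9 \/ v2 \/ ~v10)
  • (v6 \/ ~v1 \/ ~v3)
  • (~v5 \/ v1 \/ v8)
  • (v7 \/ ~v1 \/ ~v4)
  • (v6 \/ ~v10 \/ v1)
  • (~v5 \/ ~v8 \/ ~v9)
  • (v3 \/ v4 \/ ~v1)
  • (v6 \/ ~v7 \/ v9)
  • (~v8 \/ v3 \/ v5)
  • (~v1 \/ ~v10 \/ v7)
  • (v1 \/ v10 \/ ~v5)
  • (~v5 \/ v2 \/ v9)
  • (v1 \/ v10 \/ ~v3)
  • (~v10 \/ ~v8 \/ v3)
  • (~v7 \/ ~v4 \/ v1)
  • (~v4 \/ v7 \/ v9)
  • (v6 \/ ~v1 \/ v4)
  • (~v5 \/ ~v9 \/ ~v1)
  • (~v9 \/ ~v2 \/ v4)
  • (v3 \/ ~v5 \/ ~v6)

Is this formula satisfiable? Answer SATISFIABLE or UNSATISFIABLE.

Try v1 = True.
Try v2 = False.
Try v3 = False.
  then v5 is forced to False.
  then v4 is forced to True.
  then v7 is forced to True.
  then v8 is forced to False.
The remaining clauses are satisfied by v6 = False, v9 = True, v10 = True.
So v1 = True, v2 = False, v3 = False, v4 = True, v5 = False, v6 = False, v7 = True, v8 = False, v9 = True, v10 = True is a satisfying assignment.

SATISFIABLE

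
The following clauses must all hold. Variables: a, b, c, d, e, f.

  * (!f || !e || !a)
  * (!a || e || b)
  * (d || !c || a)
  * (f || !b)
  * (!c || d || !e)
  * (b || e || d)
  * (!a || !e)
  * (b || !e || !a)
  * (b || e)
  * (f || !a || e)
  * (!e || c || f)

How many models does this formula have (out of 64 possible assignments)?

14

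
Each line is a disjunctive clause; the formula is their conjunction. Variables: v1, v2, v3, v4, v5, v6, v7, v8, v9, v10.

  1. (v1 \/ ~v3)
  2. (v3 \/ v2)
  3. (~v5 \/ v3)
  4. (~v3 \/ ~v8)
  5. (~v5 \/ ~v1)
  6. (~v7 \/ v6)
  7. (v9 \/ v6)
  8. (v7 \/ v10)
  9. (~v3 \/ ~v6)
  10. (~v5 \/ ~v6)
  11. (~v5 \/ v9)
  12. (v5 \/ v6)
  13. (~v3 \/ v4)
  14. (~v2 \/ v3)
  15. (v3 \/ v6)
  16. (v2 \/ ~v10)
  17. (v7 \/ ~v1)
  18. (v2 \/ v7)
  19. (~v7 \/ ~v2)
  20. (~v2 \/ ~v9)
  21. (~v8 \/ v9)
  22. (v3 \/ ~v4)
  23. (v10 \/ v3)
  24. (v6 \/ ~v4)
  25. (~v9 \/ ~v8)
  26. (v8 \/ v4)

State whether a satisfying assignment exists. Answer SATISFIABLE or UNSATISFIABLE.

UNSATISFIABLE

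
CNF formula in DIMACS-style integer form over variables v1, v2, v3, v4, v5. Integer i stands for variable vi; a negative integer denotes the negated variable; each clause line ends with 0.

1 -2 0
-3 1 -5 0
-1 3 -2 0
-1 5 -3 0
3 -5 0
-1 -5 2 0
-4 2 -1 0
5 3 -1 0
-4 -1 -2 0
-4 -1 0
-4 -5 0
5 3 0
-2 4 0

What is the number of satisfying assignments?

The models are:
  v1=F v2=F v3=T v4=F v5=F
  v1=F v2=F v3=T v4=T v5=F
Count: 2.

2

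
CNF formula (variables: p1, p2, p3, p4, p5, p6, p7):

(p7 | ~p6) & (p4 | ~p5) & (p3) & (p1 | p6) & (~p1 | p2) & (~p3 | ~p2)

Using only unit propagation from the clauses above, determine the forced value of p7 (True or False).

True

(p3) stands alone — p3 = True.
(~p2 | ~p3) with p3 = True leaves only ~p2, so p2 = False.
(p2 | ~p1) with p2 = False leaves only ~p1, so p1 = False.
In (p6 | p1), p1 is now false; p6 must hold, so p6 = True.
In (p7 | ~p6), ~p6 is now false; p7 must hold, so p7 = True.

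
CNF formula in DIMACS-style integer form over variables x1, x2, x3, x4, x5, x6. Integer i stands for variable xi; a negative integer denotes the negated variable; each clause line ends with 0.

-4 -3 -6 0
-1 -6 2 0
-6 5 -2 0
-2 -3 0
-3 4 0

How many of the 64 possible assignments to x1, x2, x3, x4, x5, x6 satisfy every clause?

28

Case analysis on x2 and x3:
  x2=T, x3=T: a clause becomes empty — 0.
  x2=T, x3=F: x1, x4 free; 3 ways for (x5,x6) × 2^2 = 12.
  x2=F, x3=T: remaining (x1,x4,x5,x6) ∈ {(F,T,F,F); (F,T,T,F); (T,T,F,F); (T,T,T,F)} — 4.
  x2=F, x3=F: x4, x5 free; 3 ways for (x1,x6) × 2^2 = 12.
Total: 0 + 12 + 4 + 12 = 28.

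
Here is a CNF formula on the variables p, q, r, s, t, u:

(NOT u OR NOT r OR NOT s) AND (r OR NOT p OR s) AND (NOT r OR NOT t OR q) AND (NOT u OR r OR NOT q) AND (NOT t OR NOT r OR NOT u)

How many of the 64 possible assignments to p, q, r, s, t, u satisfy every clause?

Split on r, then u.
  r=1, u=1: remaining (p,q,s,t) ∈ {(0,0,0,0); (0,1,0,0); (1,0,0,0); (1,1,0,0)} — 4.
  r=1, u=0: p, s free; 3 ways for (q,t) × 2^2 = 12.
  r=0, u=1: t free; 3 ways for (p,q,s) × 2^1 = 6.
  r=0, u=0: q, t free; 3 ways for (p,s) × 2^2 = 12.
Total: 4 + 12 + 6 + 12 = 34.

34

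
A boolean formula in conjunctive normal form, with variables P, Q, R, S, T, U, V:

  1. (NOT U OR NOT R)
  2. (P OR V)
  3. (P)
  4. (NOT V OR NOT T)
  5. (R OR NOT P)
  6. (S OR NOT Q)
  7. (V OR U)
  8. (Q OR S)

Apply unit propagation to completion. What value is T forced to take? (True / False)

Unit clause (P) sets P = True.
(R OR NOT P) with P = True leaves only R, so R = True.
In (NOT U OR NOT R), NOT R is now false; NOT U must hold, so U = False.
In (U OR V), U is now false; V must hold, so V = True.
From (NOT V OR NOT T) and V = True: T = False.

False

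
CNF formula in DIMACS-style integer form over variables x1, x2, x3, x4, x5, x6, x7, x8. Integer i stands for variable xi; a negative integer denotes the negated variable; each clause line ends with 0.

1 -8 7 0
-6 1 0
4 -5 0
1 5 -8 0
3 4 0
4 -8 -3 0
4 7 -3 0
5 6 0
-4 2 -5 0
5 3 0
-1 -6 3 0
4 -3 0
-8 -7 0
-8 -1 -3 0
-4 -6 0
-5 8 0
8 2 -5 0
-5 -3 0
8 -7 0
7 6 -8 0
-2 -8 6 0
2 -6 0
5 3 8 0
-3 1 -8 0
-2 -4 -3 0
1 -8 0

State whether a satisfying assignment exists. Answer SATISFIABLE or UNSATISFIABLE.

x8 = True:
  propagation gives x7=False, x1=True, x3=False, x4=True; an empty clause results — contradiction.
x8 = False:
  propagation gives x5=False, x6=True, x1=True, x3=True; an empty clause results — contradiction.
Every branch closes, so no satisfying assignment exists.

UNSATISFIABLE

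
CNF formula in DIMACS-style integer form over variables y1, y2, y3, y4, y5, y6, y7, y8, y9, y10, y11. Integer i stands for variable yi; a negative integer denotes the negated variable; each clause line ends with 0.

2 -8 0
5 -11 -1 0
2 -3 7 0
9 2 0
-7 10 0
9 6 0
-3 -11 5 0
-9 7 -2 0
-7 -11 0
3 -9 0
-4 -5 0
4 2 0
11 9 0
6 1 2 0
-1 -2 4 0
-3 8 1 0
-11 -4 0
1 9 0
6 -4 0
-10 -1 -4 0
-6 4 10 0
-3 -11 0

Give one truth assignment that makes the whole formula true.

Set y1 = False and propagate.
  then y9 is forced to True.
  then y3 is forced to True.
  then y8 is forced to True.
  then y2 is forced to True.
  then y7 is forced to True.
  then y10 is forced to True.
  then y11 is forced to False.
Branch on y4: take y4 = False.
y5, y6 are now unconstrained; take y5 = True, y6 = False.
Every clause has at least one true literal under this assignment.

y1=0, y2=1, y3=1, y4=0, y5=1, y6=0, y7=1, y8=1, y9=1, y10=1, y11=0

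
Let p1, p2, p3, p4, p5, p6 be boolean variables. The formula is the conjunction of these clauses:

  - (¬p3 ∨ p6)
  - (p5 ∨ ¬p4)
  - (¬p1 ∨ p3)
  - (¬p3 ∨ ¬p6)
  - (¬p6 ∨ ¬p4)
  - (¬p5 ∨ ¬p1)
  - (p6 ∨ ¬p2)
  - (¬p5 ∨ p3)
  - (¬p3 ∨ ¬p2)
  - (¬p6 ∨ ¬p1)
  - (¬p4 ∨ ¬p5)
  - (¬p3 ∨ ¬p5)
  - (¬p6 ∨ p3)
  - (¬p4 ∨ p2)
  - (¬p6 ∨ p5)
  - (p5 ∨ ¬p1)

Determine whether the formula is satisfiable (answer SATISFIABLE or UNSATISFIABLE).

p1 occurs only negated in the remaining clauses — set p1 = False.
p4 occurs only negated in the remaining clauses — set p4 = False.
Branch on p2: take p2 = False.
The remaining clauses are satisfied by p3 = False, p5 = False, p6 = False.
So p1=F, p2=F, p3=F, p4=F, p5=F, p6=F is a satisfying assignment.

SATISFIABLE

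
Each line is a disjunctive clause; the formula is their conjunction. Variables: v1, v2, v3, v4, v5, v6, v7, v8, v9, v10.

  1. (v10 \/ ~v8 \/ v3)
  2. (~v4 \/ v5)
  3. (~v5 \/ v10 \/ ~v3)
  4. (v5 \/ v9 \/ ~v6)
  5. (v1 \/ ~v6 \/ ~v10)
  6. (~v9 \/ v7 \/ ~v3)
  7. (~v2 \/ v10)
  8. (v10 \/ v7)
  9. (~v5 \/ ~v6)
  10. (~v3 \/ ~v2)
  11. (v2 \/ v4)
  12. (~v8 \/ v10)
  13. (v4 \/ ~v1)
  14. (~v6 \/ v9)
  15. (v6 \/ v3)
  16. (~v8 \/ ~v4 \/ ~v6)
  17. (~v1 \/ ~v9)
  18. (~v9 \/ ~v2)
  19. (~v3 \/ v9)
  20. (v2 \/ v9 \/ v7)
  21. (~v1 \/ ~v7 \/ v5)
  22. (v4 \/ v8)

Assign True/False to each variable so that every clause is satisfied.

v1 = False, v2 = False, v3 = True, v4 = True, v5 = True, v6 = False, v7 = True, v8 = False, v9 = True, v10 = True

Check each clause:
  1. (v10 \/ ~v8 \/ v3) — ~v8 is true.
  2. (~v4 \/ v5) — v5 is true.
  3. (~v5 \/ ~v3 \/ v10) — v10 is true.
  4. (~v6 \/ v5 \/ v9) — v9 is true.
  5. (~v6 \/ ~v10 \/ v1) — ~v6 is true.
  6. (~v9 \/ v7 \/ ~v3) — v7 is true.
  7. (v10 \/ ~v2) — v10 is true.
  8. (v10 \/ v7) — v10 is true.
  9. (~v6 \/ ~v5) — ~v6 is true.
  10. (~v3 \/ ~v2) — ~v2 is true.
  11. (v4 \/ v2) — v4 is true.
  12. (~v8 \/ v10) — ~v8 is true.
  13. (~v1 \/ v4) — v4 is true.
  14. (v9 \/ ~v6) — v9 is true.
  15. (v6 \/ v3) — v3 is true.
  16. (~v6 \/ ~v4 \/ ~v8) — ~v8 is true.
  17. (~v9 \/ ~v1) — ~v1 is true.
  18. (~v2 \/ ~v9) — ~v2 is true.
  19. (~v3 \/ v9) — v9 is true.
  20. (v2 \/ v9 \/ v7) — v9 is true.
  21. (v5 \/ ~v1 \/ ~v7) — v5 is true.
  22. (v4 \/ v8) — v4 is true.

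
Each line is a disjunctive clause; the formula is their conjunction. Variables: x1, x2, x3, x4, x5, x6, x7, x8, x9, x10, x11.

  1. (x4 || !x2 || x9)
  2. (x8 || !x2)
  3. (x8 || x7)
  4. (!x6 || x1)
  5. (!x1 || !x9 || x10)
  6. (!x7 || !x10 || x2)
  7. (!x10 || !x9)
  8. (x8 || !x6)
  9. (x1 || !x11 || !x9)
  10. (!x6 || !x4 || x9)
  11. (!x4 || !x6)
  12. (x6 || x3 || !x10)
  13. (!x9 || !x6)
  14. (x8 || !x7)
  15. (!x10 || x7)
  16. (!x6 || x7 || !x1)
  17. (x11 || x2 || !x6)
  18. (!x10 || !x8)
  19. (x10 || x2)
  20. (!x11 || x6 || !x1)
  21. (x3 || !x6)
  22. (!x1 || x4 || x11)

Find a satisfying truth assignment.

x1=F, x2=T, x3=F, x4=T, x5=T, x6=F, x7=F, x8=T, x9=F, x10=F, x11=T

Check each clause:
  1. (x4 || !x2 || x9) — x4 is true.
  2. (!x2 || x8) — x8 is true.
  3. (x7 || x8) — x8 is true.
  4. (!x6 || x1) — !x6 is true.
  5. (x10 || !x1 || !x9) — !x1 is true.
  6. (x2 || !x7 || !x10) — !x7 is true.
  7. (!x10 || !x9) — !x10 is true.
  8. (!x6 || x8) — x8 is true.
  9. (!x11 || !x9 || x1) — !x9 is true.
  10. (!x6 || !x4 || x9) — !x6 is true.
  11. (!x4 || !x6) — !x6 is true.
  12. (x6 || !x10 || x3) — !x10 is true.
  13. (!x6 || !x9) — !x6 is true.
  14. (!x7 || x8) — x8 is true.
  15. (!x10 || x7) — !x10 is true.
  16. (!x1 || x7 || !x6) — !x6 is true.
  17. (x11 || x2 || !x6) — !x6 is true.
  18. (!x8 || !x10) — !x10 is true.
  19. (x10 || x2) — x2 is true.
  20. (!x1 || !x11 || x6) — !x1 is true.
  21. (x3 || !x6) — !x6 is true.
  22. (!x1 || x4 || x11) — x11 is true.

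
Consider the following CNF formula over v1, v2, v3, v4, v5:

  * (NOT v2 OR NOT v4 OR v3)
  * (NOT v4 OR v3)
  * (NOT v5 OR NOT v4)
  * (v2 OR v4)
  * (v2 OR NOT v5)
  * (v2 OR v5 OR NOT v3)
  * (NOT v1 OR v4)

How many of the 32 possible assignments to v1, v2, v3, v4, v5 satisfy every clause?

6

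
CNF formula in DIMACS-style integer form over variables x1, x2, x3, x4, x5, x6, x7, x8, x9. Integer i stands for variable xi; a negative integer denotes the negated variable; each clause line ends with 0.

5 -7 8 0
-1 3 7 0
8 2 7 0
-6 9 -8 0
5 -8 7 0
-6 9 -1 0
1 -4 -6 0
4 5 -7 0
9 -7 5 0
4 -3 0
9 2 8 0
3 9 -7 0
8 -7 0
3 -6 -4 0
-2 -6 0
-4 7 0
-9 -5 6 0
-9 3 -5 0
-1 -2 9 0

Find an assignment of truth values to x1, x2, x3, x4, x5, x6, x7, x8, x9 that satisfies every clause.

x1=0  x2=1  x3=1  x4=1  x5=1  x6=0  x7=1  x8=1  x9=0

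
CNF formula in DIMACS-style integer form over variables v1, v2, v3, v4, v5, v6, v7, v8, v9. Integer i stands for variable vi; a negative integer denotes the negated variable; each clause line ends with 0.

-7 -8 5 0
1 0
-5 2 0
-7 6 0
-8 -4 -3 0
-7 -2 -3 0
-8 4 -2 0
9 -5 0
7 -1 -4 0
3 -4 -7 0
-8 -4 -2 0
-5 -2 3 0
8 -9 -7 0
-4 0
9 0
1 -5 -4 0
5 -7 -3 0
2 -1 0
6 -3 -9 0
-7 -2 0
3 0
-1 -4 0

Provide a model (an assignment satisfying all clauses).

v1=T, v2=T, v3=T, v4=F, v5=F, v6=T, v7=F, v8=F, v9=T

Check each clause:
  1. (v5 | ~v7 | ~v8) — ~v8 is true.
  2. (v1) — v1 is true.
  3. (v2 | ~v5) — v2 is true.
  4. (v6 | ~v7) — ~v7 is true.
  5. (~v4 | ~v8 | ~v3) — ~v8 is true.
  6. (~v7 | ~v3 | ~v2) — ~v7 is true.
  7. (~v8 | ~v2 | v4) — ~v8 is true.
  8. (v9 | ~v5) — v9 is true.
  9. (~v1 | ~v4 | v7) — ~v4 is true.
  10. (~v7 | ~v4 | v3) — ~v7 is true.
  11. (~v2 | ~v4 | ~v8) — ~v8 is true.
  12. (~v5 | ~v2 | v3) — v3 is true.
  13. (~v9 | ~v7 | v8) — ~v7 is true.
  14. (~v4) — ~v4 is true.
  15. (v9) — v9 is true.
  16. (v1 | ~v5 | ~v4) — v1 is true.
  17. (~v7 | v5 | ~v3) — ~v7 is true.
  18. (v2 | ~v1) — v2 is true.
  19. (~v3 | v6 | ~v9) — v6 is true.
  20. (~v2 | ~v7) — ~v7 is true.
  21. (v3) — v3 is true.
  22. (~v4 | ~v1) — ~v4 is true.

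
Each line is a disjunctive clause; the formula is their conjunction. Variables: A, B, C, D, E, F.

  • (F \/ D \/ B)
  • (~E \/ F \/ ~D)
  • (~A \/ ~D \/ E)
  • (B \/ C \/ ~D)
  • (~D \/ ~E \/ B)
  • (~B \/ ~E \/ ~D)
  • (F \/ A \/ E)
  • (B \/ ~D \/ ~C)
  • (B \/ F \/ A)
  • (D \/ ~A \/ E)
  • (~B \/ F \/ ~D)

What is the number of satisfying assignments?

Split on D, then B.
  D=T, B=T: remaining (A,C,E,F) ∈ {(F,F,F,T); (F,T,F,T)} — 2.
  D=T, B=F: a clause becomes empty — 0.
  D=F, B=T: C free; 5 ways for (A,E,F) × 2^1 = 10.
  D=F, B=F: C free; 3 ways for (A,E,F) × 2^1 = 6.
Total: 2 + 0 + 10 + 6 = 18.

18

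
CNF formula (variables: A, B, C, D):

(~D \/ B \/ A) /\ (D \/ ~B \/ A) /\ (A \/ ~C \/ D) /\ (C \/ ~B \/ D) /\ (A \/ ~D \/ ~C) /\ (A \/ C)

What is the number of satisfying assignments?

7

Case analysis on A and D:
  A=1, D=1: remaining (B,C) ∈ {(0,0); (0,1); (1,0); (1,1)} — 4.
  A=1, D=0: remaining (B,C) ∈ {(0,0); (0,1); (1,1)} — 3.
  A=0, D=1: a clause becomes empty — 0.
  A=0, D=0: a clause becomes empty — 0.
Total: 4 + 3 + 0 + 0 = 7.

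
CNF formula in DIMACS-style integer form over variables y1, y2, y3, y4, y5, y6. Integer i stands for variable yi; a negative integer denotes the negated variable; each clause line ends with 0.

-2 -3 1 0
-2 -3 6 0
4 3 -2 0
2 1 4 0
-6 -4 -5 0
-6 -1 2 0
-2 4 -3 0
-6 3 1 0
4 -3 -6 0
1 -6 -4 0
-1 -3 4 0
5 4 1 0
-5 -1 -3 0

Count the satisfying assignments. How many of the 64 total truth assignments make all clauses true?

Split on y1, then y3.
  y1=T, y3=T: remaining (y2,y4,y5,y6) ∈ {(F,T,F,F); (T,T,F,T)} — 2.
  y1=T, y3=F: 7 of the 16 assignments to (y2,y4,y5,y6) work.
  y1=F, y3=T: remaining (y2,y4,y5,y6) ∈ {(F,T,F,F); (F,T,T,F)} — 2.
  y1=F, y3=F: remaining (y2,y4,y5,y6) ∈ {(F,T,F,F); (F,T,T,F); (T,T,F,F); (T,T,T,F)} — 4.
Total: 2 + 7 + 2 + 4 = 15.

15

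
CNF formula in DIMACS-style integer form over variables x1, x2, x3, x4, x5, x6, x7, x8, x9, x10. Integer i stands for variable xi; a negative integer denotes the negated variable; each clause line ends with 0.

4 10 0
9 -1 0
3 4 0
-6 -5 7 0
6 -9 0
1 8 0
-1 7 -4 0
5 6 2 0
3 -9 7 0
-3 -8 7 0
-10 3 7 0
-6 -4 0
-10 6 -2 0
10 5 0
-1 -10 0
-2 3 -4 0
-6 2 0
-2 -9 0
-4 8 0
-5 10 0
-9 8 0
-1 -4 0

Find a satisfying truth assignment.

x1=F, x2=F, x3=T, x4=T, x5=T, x6=F, x7=T, x8=T, x9=F, x10=T

Pure literal: x7 appears only positively; assign x7 = True.
Try x1 = False.
  then x8 is forced to True.
Set x2 = False and propagate.
  then x6 is forced to False.
  then x9 is forced to False.
  then x5 is forced to True.
  then x10 is forced to True.
For the remaining variables, x3 = True, x4 = True works.
Every clause has at least one true literal under this assignment.
Check each clause:
  1. (x10 \/ x4) — x10 is true.
  2. (x9 \/ ~x1) — ~x1 is true.
  3. (x4 \/ x3) — x3 is true.
  4. (~x6 \/ ~x5 \/ x7) — ~x6 is true.
  5. (~x9 \/ x6) — ~x9 is true.
  6. (x1 \/ x8) — x8 is true.
  7. (~x1 \/ x7 \/ ~x4) — ~x1 is true.
  8. (x6 \/ x5 \/ x2) — x5 is true.
  9. (x7 \/ ~x9 \/ x3) — x3 is true.
  10. (~x8 \/ x7 \/ ~x3) — x7 is true.
  11. (x7 \/ ~x10 \/ x3) — x3 is true.
  12. (~x6 \/ ~x4) — ~x6 is true.
  13. (~x10 \/ ~x2 \/ x6) — ~x2 is true.
  14. (x10 \/ x5) — x10 is true.
  15. (~x1 \/ ~x10) — ~x1 is true.
  16. (x3 \/ ~x4 \/ ~x2) — x3 is true.
  17. (~x6 \/ x2) — ~x6 is true.
  18. (~x2 \/ ~x9) — ~x2 is true.
  19. (~x4 \/ x8) — x8 is true.
  20. (~x5 \/ x10) — x10 is true.
  21. (~x9 \/ x8) — x8 is true.
  22. (~x4 \/ ~x1) — ~x1 is true.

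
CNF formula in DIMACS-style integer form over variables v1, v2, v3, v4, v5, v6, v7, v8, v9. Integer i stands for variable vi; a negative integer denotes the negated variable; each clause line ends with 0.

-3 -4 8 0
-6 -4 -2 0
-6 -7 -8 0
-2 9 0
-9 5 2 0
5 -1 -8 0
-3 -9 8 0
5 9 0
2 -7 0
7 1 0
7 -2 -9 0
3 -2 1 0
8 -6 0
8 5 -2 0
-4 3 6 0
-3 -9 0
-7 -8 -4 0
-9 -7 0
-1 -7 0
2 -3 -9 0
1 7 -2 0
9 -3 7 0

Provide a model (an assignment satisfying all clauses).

v5 occurs only positively in the remaining clauses — set v5 = True.
Try v1 = True.
  then v7 is forced to False.
Set v2 = False and propagate.
Branch on v3: take v3 = False.
For the remaining variables, v4 = True, v6 = True, v8 = True, v9 = False works.

v1=True  v2=False  v3=False  v4=True  v5=True  v6=True  v7=False  v8=True  v9=False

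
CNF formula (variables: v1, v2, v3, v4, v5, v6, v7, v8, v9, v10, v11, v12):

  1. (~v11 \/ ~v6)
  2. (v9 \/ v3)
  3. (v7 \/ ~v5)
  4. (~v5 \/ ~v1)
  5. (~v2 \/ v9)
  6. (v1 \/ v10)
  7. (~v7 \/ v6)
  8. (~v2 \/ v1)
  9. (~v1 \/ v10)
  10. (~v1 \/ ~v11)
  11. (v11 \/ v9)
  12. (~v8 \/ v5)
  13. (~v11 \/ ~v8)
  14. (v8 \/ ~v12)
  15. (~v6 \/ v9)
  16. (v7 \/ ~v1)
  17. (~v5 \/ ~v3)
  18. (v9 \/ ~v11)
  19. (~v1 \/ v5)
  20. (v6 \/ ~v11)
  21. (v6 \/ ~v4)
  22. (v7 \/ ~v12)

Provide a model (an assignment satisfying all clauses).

v1 = F, v2 = F, v3 = T, v4 = F, v5 = F, v6 = T, v7 = F, v8 = F, v9 = T, v10 = T, v11 = F, v12 = F

v2 occurs only negated in the remaining clauses — set v2 = False.
v4 occurs only negated in the remaining clauses — set v4 = False.
Set v1 = False and propagate.
  then v10 is forced to True.
Try v3 = True.
  then v5 is forced to False.
  then v8 is forced to False.
  then v12 is forced to False.
Set v6 = True and propagate.
  then v11 is forced to False.
  then v9 is forced to True.
v7 is now unconstrained; take v7 = False.
Every clause has at least one true literal under this assignment.
Check each clause:
  1. (~v6 \/ ~v11) — ~v11 is true.
  2. (v9 \/ v3) — v9 is true.
  3. (v7 \/ ~v5) — ~v5 is true.
  4. (~v1 \/ ~v5) — ~v5 is true.
  5. (v9 \/ ~v2) — v9 is true.
  6. (v10 \/ v1) — v10 is true.
  7. (~v7 \/ v6) — ~v7 is true.
  8. (~v2 \/ v1) — ~v2 is true.
  9. (~v1 \/ v10) — v10 is true.
  10. (~v1 \/ ~v11) — ~v11 is true.
  11. (v9 \/ v11) — v9 is true.
  12. (v5 \/ ~v8) — ~v8 is true.
  13. (~v8 \/ ~v11) — ~v8 is true.
  14. (v8 \/ ~v12) — ~v12 is true.
  15. (v9 \/ ~v6) — v9 is true.
  16. (~v1 \/ v7) — ~v1 is true.
  17. (~v5 \/ ~v3) — ~v5 is true.
  18. (~v11 \/ v9) — v9 is true.
  19. (~v1 \/ v5) — ~v1 is true.
  20. (v6 \/ ~v11) — ~v11 is true.
  21. (v6 \/ ~v4) — ~v4 is true.
  22. (v7 \/ ~v12) — ~v12 is true.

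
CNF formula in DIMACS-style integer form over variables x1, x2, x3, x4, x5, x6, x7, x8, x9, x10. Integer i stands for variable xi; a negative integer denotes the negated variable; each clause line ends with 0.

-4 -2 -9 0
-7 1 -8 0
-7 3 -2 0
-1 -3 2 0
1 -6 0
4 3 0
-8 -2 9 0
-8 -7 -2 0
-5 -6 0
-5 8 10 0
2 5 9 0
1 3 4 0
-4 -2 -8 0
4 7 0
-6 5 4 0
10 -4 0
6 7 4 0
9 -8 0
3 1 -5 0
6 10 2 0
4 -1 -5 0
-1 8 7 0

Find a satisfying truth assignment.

Pure literal: x10 appears only positively; assign x10 = True.
Set x1 = False and propagate.
  then x6 is forced to False.
For the remaining variables, x2 = False, x3 = True, x4 = True, x5 = False, x7 = True, x8 = False, x9 = True works.
Every clause has at least one true literal under this assignment.

x1=0, x2=0, x3=1, x4=1, x5=0, x6=0, x7=1, x8=0, x9=1, x10=1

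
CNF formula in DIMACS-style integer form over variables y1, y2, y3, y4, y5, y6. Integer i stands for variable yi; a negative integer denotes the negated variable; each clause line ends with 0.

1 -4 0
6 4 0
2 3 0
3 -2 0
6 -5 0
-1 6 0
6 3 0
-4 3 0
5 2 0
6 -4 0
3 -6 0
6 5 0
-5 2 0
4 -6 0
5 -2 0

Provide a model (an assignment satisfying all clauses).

y1 = 1, y2 = 1, y3 = 1, y4 = 1, y5 = 1, y6 = 1

Check each clause:
  1. (y1 ∨ ¬y4) — y1 is true.
  2. (y6 ∨ y4) — y4 is true.
  3. (y2 ∨ y3) — y2 is true.
  4. (¬y2 ∨ y3) — y3 is true.
  5. (¬y5 ∨ y6) — y6 is true.
  6. (y6 ∨ ¬y1) — y6 is true.
  7. (y6 ∨ y3) — y3 is true.
  8. (y3 ∨ ¬y4) — y3 is true.
  9. (y5 ∨ y2) — y2 is true.
  10. (y6 ∨ ¬y4) — y6 is true.
  11. (¬y6 ∨ y3) — y3 is true.
  12. (y6 ∨ y5) — y5 is true.
  13. (¬y5 ∨ y2) — y2 is true.
  14. (y4 ∨ ¬y6) — y4 is true.
  15. (y5 ∨ ¬y2) — y5 is true.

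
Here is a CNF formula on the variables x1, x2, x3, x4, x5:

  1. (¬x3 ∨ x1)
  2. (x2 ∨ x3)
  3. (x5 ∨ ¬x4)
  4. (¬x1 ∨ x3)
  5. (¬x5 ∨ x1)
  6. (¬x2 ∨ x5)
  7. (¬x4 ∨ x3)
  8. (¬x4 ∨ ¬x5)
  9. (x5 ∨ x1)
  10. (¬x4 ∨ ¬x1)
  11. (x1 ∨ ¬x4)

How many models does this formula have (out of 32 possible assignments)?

3

The models are:
  x1=1 x2=0 x3=1 x4=0 x5=0
  x1=1 x2=0 x3=1 x4=0 x5=1
  x1=1 x2=1 x3=1 x4=0 x5=1
That's 3 in total.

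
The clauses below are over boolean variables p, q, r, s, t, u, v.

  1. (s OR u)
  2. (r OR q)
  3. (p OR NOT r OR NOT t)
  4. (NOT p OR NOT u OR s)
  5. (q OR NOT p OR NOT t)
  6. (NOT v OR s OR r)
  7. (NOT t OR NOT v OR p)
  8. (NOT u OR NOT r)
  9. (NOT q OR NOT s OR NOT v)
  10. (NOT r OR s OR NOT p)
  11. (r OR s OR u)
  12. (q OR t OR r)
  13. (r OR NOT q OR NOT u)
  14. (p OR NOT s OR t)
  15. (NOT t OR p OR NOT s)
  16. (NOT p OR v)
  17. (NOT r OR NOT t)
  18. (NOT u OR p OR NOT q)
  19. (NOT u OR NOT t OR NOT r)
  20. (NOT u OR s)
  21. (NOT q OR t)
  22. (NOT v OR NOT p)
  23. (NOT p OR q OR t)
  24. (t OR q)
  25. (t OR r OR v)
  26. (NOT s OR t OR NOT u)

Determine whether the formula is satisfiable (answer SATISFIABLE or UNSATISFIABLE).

t = True:
  propagation gives r=False, q=True, u=False, s=True; an empty clause results — contradiction.
t = False:
  propagation gives q=False; an empty clause results — contradiction.
Every branch closes, so no satisfying assignment exists.

UNSATISFIABLE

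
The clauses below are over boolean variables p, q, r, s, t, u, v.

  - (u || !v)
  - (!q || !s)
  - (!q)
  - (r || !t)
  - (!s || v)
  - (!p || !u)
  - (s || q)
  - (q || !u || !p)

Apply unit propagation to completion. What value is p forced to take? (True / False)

False

(!q) stands alone — q = False.
In (s || q), q is now false; s must hold, so s = True.
From (v || !s) and s = True: v = True.
(u || !v) with v = True leaves only u, so u = True.
From (!u || !p) and u = True: p = False.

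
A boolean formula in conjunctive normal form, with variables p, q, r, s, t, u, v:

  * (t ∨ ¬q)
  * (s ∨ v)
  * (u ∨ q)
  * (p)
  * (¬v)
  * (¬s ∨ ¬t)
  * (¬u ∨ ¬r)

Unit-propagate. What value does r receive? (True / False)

Unit clause (p) sets p = True.
(¬v) is a unit clause: v = False.
From (s ∨ v) and v = False: s = True.
(¬t ∨ ¬s): since s = True, the clause reduces to (¬t). t = False.
(t ∨ ¬q): since t = False, the clause reduces to (¬q). q = False.
(u ∨ q): since q = False, the clause reduces to (u). u = True.
In (¬u ∨ ¬r), ¬u is now false; ¬r must hold, so r = False.

False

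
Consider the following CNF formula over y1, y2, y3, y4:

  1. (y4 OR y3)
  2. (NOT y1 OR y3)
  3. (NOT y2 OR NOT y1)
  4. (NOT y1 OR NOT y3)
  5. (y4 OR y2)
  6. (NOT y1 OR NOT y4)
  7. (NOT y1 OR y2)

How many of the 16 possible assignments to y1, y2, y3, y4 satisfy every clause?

Satisfying assignments:
  y1=0 y2=0 y3=0 y4=1
  y1=0 y2=0 y3=1 y4=1
  y1=0 y2=1 y3=0 y4=1
  y1=0 y2=1 y3=1 y4=0
  y1=0 y2=1 y3=1 y4=1
That's 5 in total.

5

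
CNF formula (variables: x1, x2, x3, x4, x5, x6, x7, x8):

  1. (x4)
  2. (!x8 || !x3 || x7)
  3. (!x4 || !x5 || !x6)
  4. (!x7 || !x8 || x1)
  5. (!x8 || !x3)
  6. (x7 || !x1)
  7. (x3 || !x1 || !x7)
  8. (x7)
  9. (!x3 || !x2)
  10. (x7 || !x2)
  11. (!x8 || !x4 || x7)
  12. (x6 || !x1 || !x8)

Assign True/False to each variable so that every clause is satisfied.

x1 = False, x2 = True, x3 = False, x4 = True, x5 = False, x6 = True, x7 = True, x8 = False

Check each clause:
  1. (x4) — x4 is true.
  2. (!x8 || !x3 || x7) — !x8 is true.
  3. (!x6 || !x5 || !x4) — !x5 is true.
  4. (!x8 || !x7 || x1) — !x8 is true.
  5. (!x8 || !x3) — !x8 is true.
  6. (x7 || !x1) — !x1 is true.
  7. (x3 || !x7 || !x1) — !x1 is true.
  8. (x7) — x7 is true.
  9. (!x2 || !x3) — !x3 is true.
  10. (x7 || !x2) — x7 is true.
  11. (!x4 || !x8 || x7) — !x8 is true.
  12. (x6 || !x8 || !x1) — !x8 is true.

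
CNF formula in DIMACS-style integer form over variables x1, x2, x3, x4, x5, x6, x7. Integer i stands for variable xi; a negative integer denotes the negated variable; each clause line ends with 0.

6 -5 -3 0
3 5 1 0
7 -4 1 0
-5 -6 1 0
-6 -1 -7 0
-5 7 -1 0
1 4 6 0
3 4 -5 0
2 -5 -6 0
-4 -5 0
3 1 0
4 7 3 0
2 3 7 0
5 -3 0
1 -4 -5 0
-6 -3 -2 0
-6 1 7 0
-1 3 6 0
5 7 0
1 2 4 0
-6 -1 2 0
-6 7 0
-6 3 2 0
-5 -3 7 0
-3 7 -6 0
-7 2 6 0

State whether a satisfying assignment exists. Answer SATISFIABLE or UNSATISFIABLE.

UNSATISFIABLE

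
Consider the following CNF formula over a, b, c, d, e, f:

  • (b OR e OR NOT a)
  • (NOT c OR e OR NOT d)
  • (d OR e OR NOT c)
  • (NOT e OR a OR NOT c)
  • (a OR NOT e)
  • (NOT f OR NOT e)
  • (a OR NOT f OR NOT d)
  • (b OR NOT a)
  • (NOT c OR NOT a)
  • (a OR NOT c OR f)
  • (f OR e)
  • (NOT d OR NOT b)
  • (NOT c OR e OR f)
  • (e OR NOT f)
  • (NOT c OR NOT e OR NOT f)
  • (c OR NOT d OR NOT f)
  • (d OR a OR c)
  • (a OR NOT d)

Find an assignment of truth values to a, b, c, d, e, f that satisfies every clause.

Branch on a: take a = True.
  then b is forced to True.
  then c is forced to False.
  then d is forced to False.
For the remaining variables, e = True, f = False works.
Every clause has at least one true literal under this assignment.

a=True  b=True  c=False  d=False  e=True  f=False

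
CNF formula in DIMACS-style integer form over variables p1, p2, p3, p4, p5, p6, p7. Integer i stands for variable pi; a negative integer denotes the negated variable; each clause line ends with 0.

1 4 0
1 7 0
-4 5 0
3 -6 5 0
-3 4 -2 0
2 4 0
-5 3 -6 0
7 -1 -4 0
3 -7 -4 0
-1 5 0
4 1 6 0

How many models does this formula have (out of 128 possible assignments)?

10

Split on p4, then p1.
  p4=1, p1=1: remaining (p2,p3,p5,p6,p7) ∈ {(0,1,1,0,1); (0,1,1,1,1); (1,1,1,0,1); (1,1,1,1,1)} — 4.
  p4=1, p1=0: remaining (p2,p3,p5,p6,p7) ∈ {(0,1,1,0,1); (0,1,1,1,1); (1,1,1,0,1); (1,1,1,1,1)} — 4.
  p4=0, p1=1: remaining (p2,p3,p5,p6,p7) ∈ {(1,0,1,0,0); (1,0,1,0,1)} — 2.
  p4=0, p1=0: a clause becomes empty — 0.
Total: 4 + 4 + 2 + 0 = 10.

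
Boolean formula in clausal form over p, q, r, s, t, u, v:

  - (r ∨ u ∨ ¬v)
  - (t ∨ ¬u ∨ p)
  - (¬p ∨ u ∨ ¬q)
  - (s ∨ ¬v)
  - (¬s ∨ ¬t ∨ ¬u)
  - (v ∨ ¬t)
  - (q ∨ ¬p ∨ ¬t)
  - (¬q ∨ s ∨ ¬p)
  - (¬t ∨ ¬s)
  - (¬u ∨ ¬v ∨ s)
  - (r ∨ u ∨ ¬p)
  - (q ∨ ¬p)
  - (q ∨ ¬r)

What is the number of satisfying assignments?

Split on p, then u.
  p=T, u=T: remaining (q,r,s,t,v) ∈ {(T,F,T,F,F); (T,F,T,F,T); (T,T,T,F,F); (T,T,T,F,T)} — 4.
  p=T, u=F: a clause becomes empty — 0.
  p=F, u=T: a clause becomes empty — 0.
  p=F, u=F: 7 of the 32 assignments to (q,r,s,t,v) work.
Total: 4 + 0 + 0 + 7 = 11.

11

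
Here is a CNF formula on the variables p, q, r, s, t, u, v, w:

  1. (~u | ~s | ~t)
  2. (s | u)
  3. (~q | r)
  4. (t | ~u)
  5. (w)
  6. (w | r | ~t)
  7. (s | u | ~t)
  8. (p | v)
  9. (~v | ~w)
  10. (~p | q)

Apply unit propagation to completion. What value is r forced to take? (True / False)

Unit clause (w) sets w = True.
In (~v | ~w), ~w is now false; ~v must hold, so v = False.
In (v | p), v is now false; p must hold, so p = True.
From (q | ~p) and p = True: q = True.
(r | ~q): since q = True, the clause reduces to (r). r = True.

True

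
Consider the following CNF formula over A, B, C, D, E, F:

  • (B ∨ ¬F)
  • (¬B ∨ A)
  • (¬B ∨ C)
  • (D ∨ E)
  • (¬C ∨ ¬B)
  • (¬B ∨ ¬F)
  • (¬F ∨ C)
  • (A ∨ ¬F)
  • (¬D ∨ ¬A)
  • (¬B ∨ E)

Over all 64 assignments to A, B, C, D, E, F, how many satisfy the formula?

Split on B, then F.
  B=T, F=T: a clause becomes empty — 0.
  B=T, F=F: a clause becomes empty — 0.
  B=F, F=T: a clause becomes empty — 0.
  B=F, F=F: C free; 4 ways for (A,D,E) × 2^1 = 8.
Total: 0 + 0 + 0 + 8 = 8.

8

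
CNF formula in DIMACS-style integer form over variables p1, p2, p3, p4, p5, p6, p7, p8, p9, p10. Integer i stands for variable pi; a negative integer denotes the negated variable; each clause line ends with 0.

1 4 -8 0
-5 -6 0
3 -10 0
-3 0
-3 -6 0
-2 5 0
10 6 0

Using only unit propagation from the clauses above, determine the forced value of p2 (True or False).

False

Unit clause (!p3) sets p3 = False.
From (!p10 || p3) and p3 = False: p10 = False.
(p10 || p6) with p10 = False leaves only p6, so p6 = True.
In (!p6 || !p5), !p6 is now false; !p5 must hold, so p5 = False.
(!p2 || p5): since p5 = False, the clause reduces to (!p2). p2 = False.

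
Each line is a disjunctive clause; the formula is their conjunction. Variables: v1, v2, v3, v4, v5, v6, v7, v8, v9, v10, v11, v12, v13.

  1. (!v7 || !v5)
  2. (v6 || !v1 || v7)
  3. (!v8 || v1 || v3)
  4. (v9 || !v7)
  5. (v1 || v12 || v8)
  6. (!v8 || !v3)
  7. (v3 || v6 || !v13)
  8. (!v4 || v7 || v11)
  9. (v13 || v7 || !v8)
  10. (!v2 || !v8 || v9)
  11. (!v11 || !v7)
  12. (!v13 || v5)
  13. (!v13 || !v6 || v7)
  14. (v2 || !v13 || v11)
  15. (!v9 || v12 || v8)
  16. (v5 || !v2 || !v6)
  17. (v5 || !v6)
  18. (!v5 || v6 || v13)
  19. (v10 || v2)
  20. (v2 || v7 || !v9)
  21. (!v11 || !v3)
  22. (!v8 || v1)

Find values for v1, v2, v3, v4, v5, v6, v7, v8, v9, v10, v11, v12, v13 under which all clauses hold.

v1=False, v2=False, v3=False, v4=True, v5=False, v6=False, v7=True, v8=False, v9=True, v10=True, v11=False, v12=True, v13=False

Check each clause:
  1. (!v7 || !v5) — !v5 is true.
  2. (v6 || v7 || !v1) — !v1 is true.
  3. (v1 || !v8 || v3) — !v8 is true.
  4. (v9 || !v7) — v9 is true.
  5. (v12 || v8 || v1) — v12 is true.
  6. (!v3 || !v8) — !v8 is true.
  7. (v3 || !v13 || v6) — !v13 is true.
  8. (v11 || !v4 || v7) — v7 is true.
  9. (v7 || !v8 || v13) — !v8 is true.
  10. (!v8 || !v2 || v9) — !v8 is true.
  11. (!v7 || !v11) — !v11 is true.
  12. (v5 || !v13) — !v13 is true.
  13. (!v6 || !v13 || v7) — !v6 is true.
  14. (!v13 || v11 || v2) — !v13 is true.
  15. (v12 || !v9 || v8) — v12 is true.
  16. (v5 || !v2 || !v6) — !v6 is true.
  17. (v5 || !v6) — !v6 is true.
  18. (!v5 || v6 || v13) — !v5 is true.
  19. (v2 || v10) — v10 is true.
  20. (v2 || v7 || !v9) — v7 is true.
  21. (!v11 || !v3) — !v3 is true.
  22. (!v8 || v1) — !v8 is true.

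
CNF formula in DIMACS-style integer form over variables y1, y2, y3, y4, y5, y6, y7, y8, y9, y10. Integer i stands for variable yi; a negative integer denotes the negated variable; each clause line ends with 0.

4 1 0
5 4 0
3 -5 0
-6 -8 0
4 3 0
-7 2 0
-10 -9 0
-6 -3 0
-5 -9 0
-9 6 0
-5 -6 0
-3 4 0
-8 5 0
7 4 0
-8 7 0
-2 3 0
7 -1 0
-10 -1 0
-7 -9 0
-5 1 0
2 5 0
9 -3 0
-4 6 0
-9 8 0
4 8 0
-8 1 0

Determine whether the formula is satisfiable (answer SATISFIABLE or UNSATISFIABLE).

UNSATISFIABLE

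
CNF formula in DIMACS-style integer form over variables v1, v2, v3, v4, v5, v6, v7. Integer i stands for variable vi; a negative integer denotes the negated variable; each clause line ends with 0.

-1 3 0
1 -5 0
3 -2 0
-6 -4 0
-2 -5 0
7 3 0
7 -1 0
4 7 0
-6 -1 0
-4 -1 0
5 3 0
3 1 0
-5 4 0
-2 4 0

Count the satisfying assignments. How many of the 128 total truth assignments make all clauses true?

7

Case analysis on v1 and v3:
  v1=T, v3=T: remaining (v2,v4,v5,v6,v7) ∈ {(F,F,F,F,T)} — 1.
  v1=T, v3=F: a clause becomes empty — 0.
  v1=F, v3=T: 6 of the 32 assignments to (v2,v4,v5,v6,v7) work.
  v1=F, v3=F: a clause becomes empty — 0.
Total: 1 + 0 + 6 + 0 = 7.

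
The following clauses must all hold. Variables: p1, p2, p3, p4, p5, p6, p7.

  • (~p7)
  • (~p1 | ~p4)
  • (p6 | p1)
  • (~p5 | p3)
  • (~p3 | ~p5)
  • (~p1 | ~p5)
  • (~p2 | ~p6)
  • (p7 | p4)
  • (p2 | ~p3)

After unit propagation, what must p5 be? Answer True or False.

Unit clause (~p7) sets p7 = False.
From (p7 | p4) and p7 = False: p4 = True.
From (~p4 | ~p1) and p4 = True: p1 = False.
(p1 | p6) with p1 = False leaves only p6, so p6 = True.
(~p6 | ~p2) with p6 = True leaves only ~p2, so p2 = False.
From (p2 | ~p3) and p2 = False: p3 = False.
In (~p5 | p3), p3 is now false; ~p5 must hold, so p5 = False.

False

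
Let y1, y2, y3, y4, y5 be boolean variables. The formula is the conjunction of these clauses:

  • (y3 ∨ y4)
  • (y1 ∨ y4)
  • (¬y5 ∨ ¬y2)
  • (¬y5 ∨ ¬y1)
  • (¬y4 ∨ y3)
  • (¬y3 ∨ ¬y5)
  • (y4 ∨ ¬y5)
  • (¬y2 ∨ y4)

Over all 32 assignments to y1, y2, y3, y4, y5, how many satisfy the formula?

5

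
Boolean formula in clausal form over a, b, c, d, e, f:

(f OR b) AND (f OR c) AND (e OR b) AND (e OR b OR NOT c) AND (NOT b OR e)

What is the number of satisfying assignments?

20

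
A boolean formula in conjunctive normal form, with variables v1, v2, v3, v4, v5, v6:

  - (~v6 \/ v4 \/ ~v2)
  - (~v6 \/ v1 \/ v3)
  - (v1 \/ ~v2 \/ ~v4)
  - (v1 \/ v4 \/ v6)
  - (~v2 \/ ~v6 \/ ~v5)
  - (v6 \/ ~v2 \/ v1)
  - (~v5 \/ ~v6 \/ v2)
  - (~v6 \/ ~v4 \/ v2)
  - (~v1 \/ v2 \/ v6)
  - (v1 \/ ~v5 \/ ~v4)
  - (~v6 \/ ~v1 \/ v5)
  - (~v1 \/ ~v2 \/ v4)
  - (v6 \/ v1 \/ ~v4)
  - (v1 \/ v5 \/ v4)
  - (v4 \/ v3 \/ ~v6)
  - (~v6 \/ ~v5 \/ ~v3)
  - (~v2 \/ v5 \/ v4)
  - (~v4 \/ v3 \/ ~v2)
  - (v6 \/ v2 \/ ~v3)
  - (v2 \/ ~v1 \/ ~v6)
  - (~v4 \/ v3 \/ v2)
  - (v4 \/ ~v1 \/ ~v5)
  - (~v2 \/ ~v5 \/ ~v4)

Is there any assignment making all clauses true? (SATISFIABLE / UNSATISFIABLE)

Try v1 = True.
For the remaining variables, v2 = True, v3 = True, v4 = True, v5 = False, v6 = False works.
Every clause has at least one true literal under this assignment.
So v1 = T, v2 = T, v3 = T, v4 = T, v5 = F, v6 = F is a satisfying assignment.

SATISFIABLE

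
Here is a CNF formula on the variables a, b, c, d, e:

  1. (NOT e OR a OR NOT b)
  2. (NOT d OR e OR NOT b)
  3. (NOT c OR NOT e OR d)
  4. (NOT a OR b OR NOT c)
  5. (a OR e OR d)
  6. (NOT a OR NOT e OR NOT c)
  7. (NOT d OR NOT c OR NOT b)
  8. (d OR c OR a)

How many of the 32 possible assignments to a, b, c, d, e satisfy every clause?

12

Case analysis on a and c:
  a=T, c=T: remaining (b,d,e) ∈ {(T,F,F)} — 1.
  a=T, c=F: 7 of the 8 assignments to (b,d,e) work.
  a=F, c=T: remaining (b,d,e) ∈ {(F,T,F); (F,T,T)} — 2.
  a=F, c=F: remaining (b,d,e) ∈ {(F,T,F); (F,T,T)} — 2.
Total: 1 + 7 + 2 + 2 = 12.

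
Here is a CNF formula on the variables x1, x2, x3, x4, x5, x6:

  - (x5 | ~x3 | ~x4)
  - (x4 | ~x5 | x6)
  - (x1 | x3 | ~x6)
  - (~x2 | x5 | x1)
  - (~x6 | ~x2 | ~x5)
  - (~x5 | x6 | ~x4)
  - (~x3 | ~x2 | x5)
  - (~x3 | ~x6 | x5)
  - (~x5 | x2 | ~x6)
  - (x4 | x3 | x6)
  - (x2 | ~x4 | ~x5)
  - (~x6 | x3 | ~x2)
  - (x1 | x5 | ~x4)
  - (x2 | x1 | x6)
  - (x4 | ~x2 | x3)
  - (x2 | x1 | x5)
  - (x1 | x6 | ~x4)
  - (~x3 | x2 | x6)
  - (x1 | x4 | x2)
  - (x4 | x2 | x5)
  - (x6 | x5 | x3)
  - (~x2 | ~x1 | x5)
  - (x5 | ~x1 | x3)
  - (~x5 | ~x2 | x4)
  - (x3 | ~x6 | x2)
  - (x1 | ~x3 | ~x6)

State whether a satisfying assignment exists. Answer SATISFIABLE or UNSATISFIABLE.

UNSATISFIABLE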